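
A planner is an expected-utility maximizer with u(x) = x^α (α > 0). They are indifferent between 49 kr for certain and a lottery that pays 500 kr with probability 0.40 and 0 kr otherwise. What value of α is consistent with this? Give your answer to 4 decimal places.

α ≈ 0.3945

The lottery's expected utility is 0.40·u(500) + 0.60·u(0) = 0.40·500^α (since u(0) = 0 for α > 0).
Equating: 49^α = 0.40·500^α, i.e. 0.0980^α = 0.40.
α = ln(0.40) / ln(49/500) = -0.9162907/-2.3227878 ≈ 0.3945.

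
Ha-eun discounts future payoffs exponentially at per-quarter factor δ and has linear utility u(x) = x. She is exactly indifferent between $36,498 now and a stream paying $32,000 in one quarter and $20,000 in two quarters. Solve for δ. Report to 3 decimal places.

δ ≈ 0.770

The stream is worth 32000δ + 20000δ² today, so 32000δ + 20000δ² = 36498.
That is, 20000δ² + 32000δ − 36498 = 0, a quadratic in δ.
δ = (−32000 + √(32000² + 4·20000·36498)) / (2·20000) = (−32000 + √3943840000.00) / 40000 ≈ 0.770.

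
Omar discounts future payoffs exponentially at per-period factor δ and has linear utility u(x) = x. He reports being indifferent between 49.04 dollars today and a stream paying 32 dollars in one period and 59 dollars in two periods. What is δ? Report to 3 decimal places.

δ ≈ 0.680

Equating present values: 49.04 = 32δ + 59δ².
So 59δ² + 32δ − 49.04 = 0.
δ = (−32 + √(32² + 4·59·49.04)) / (2·59) = (−32 + √12597.44) / 118 ≈ 0.680.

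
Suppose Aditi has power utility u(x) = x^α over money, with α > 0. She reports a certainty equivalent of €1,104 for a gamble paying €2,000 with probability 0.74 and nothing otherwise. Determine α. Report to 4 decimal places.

EU(lottery) = 0.74·2000^α + 0.26·0 = 0.74·2000^α.
Setting u(1104) equal to that: 1104^α = 0.74·2000^α ⇒ (1104/2000)^α = 0.74.
Taking logs: α·ln(1104/2000) = ln(0.74), so α = -0.3011051 / -0.5942072 ≈ 0.5067.

α ≈ 0.5067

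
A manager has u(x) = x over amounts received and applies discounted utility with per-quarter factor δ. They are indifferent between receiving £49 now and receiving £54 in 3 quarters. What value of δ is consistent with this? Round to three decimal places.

δ ≈ 0.968

Indifference means u(49) = δ^3 · u(54), so δ^3 = u(49)/u(54).
With u(x) = x: δ^3 = 49/54 = 0.90741.
Hence δ = (0.90741)^(1/3) = 0.96813.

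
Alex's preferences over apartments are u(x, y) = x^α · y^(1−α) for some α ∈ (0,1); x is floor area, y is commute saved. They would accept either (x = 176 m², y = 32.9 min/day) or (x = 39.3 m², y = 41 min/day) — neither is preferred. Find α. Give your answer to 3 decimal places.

α ≈ 0.128

Indifference: 176^α · 32.9^(1−α) = 39.3^α · 41^(1−α).
Rearrange to (176/39.3)^α = (41/32.9)^(1−α) and take logs: α·1.499259 = (1−α)·0.220099.
With A = 1.499259 and B = 0.220099: α·A = (1−α)·B, so α = B/(A+B) = 0.220099/1.719358 ≈ 0.128.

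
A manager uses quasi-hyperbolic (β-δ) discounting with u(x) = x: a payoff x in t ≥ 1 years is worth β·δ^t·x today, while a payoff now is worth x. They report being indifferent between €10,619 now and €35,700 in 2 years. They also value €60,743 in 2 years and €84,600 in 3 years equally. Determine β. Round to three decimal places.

The second indifference involves only future payoffs, so β cancels: β·δ^2·60743 = β·δ^3·84600, giving δ = 60743/84600 = 0.71800.
Substituting δ into 10619 = β·δ^2·35700: β = 10619/(18404.328) ≈ 0.577.

β ≈ 0.577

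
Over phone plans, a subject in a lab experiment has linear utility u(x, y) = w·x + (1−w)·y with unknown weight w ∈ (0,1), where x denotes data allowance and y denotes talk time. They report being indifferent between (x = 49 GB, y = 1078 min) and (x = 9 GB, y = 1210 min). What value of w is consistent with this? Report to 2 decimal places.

u(49,1078) = u(9,1210) means w·49 + (1−w)·1078 = w·9 + (1−w)·1210.
w·(49−9) = (1−w)·(1210−1078), i.e. w·40 = (1−w)·132.
Hence w = 132/(40+132) = 132/172 = 0.77.

w = 0.77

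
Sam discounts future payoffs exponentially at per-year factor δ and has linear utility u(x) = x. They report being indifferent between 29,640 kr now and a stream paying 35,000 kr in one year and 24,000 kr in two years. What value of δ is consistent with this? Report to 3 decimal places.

Present value of the stream is 35000·δ + 24000·δ². Indifference gives 35000δ + 24000δ² = 29640.
So 24000δ² + 35000δ − 29640 = 0.
δ = (−35000 + √(35000² + 4·24000·29640)) / (2·24000) = (−35000 + √4070440000.00) / 48000 ≈ 0.600.

δ ≈ 0.600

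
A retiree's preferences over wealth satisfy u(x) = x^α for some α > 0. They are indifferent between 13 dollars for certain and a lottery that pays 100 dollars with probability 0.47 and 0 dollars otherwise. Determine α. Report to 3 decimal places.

α ≈ 0.370

Since u(0) = 0, the lottery's EU is 0.47·100^α.
Equating: 13^α = 0.47·100^α, i.e. 0.1300^α = 0.47.
Take logs: α = ln 0.47 / ln(13/100) ≈ 0.37007.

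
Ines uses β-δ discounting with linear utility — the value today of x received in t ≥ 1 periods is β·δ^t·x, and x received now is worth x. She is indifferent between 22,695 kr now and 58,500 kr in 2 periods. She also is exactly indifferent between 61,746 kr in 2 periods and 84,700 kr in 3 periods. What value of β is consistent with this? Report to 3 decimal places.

β ≈ 0.730

From the later pair, β·δ^2·61746 = β·δ^3·84700; dividing through, δ = 61746/84700 = 0.72900.
The first indifference: 22695 = β·δ^2·58500, so β = 22695/(δ^2·58500) = 22695/(0.53144·58500) ≈ 0.730.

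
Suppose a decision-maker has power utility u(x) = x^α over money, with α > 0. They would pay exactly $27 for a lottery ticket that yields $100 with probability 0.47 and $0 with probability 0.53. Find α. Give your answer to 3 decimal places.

EU(lottery) = 0.47·100^α + 0.53·0 = 0.47·100^α.
Indifference: 27^α = 0.47·100^α, so (27/100)^α = 0.47.
α = ln(0.47) / ln(27/100) = -0.755023/-1.309333 ≈ 0.577.

α ≈ 0.577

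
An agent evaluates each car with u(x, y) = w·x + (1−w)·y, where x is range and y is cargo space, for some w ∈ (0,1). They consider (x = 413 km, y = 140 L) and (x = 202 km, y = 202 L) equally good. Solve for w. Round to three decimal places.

w = 0.227

u(413,140) = u(202,202) means w·413 + (1−w)·140 = w·202 + (1−w)·202.
w·(413−202) = (1−w)·(202−140), i.e. w·211 = (1−w)·62.
So w/(1−w) = 62/211 = 0.2938, giving w = 62/(211+62) = 0.227.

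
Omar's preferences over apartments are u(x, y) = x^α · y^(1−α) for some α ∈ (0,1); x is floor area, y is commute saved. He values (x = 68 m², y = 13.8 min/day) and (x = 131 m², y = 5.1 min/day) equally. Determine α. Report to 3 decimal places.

The Cobb–Douglas utilities coincide, so 68^α·13.8^(1−α) = 131^α·5.1^(1−α).
(68/131)^α = (5.1/13.8)^(1−α); take logs: α·ln(68/131) = (1−α)·ln(5.1/13.8), i.e. α·-0.655690 = (1−α)·-0.995428.
With A = -0.655690 and B = -0.995428: α·A = (1−α)·B, so α = B/(A+B) = -0.995428/-1.651118 ≈ 0.603.

α ≈ 0.603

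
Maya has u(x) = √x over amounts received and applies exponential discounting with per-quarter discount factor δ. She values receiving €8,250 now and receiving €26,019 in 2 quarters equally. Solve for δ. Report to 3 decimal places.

Equating discounted utilities: u(8250) = δ^2·u(26019) ⇒ δ^2 = u(8250)/u(26019).
With u(x) = √x: δ^2 = √8250/√26019 = √(8250/26019) = 0.56310.
Taking the square root: δ = 0.56310^(1/2) ≈ 0.750.

δ ≈ 0.750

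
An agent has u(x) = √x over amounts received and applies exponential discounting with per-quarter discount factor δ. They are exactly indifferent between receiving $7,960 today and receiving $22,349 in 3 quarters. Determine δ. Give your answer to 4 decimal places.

Indifference means u(7960) = δ^3 · u(22349), so δ^3 = u(7960)/u(22349).
With u(x) = √x: δ^3 = √7960/√22349 = √(7960/22349) = 0.59680.
Hence δ = (0.59680)^(1/3) = 0.841930.

δ ≈ 0.8419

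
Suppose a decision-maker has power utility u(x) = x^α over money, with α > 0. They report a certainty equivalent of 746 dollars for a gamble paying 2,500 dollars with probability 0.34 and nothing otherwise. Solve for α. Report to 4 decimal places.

The lottery's expected utility is 0.34·u(2500) + 0.66·u(0) = 0.34·2500^α (since u(0) = 0 for α > 0).
Setting u(746) equal to that: 746^α = 0.34·2500^α ⇒ (746/2500)^α = 0.34.
Taking logs: α·ln(746/2500) = ln(0.34), so α = -1.0788097 / -1.2093204 ≈ 0.8921.

α ≈ 0.8921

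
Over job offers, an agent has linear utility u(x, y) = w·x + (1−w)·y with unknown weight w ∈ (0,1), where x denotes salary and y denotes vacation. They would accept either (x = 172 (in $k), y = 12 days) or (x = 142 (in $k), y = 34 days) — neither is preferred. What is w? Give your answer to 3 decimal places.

u(172,12) = u(142,34) means w·172 + (1−w)·12 = w·142 + (1−w)·34.
Collecting terms: w·30 = (1−w)·22.
Hence w = 22/(30+22) = 22/52 = 0.423.

w = 0.423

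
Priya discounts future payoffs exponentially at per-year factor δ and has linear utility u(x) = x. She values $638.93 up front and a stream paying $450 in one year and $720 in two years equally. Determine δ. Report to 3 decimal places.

Equating present values: 638.93 = 450δ + 720δ².
So 720δ² + 450δ − 638.93 = 0.
δ = (−450 + √(450² + 4·720·638.93)) / (2·720) = (−450 + √2042618.40) / 1440 ≈ 0.680.

δ ≈ 0.680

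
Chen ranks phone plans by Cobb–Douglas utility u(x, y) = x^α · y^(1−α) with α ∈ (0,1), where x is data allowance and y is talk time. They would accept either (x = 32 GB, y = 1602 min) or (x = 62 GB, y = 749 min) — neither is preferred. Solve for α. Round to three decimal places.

α ≈ 0.535

Set the two utilities equal: 32^α·1602^(1−α) = 62^α·749^(1−α).
(32/62)^α = (749/1602)^(1−α); take logs: α·ln(32/62) = (1−α)·ln(749/1602), i.e. α·-0.661398 = (1−α)·-0.760269.
With A = -0.661398 and B = -0.760269: α·A = (1−α)·B, so α = B/(A+B) = -0.760269/-1.421667 ≈ 0.535.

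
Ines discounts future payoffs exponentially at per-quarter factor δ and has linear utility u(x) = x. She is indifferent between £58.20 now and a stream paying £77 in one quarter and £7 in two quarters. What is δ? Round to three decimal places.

δ ≈ 0.710

The stream is worth 77δ + 7δ² today, so 77δ + 7δ² = 58.20.
Rearranged: 7δ² + 77δ − 58.20 = 0.
The positive root is δ = [−77 + √(77² + 4·7·58.20)] / (2·7) = (−77 + 86.940)/14 ≈ 0.710.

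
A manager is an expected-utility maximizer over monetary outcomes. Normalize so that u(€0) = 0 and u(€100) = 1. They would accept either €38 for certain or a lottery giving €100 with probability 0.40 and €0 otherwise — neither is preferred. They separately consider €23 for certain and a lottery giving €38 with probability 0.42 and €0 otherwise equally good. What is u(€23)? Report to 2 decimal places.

From the first indifference, u(€38) = 0.40·u(€100) + 0.60·u(€0) = 0.40·1 + 0.60·0 = 0.40.
The second indifference gives u(€23) = 0.42·u(€38) + 0.58·u(€0) = 0.42·0.40 + 0.58·0.00 = 0.1680.

0.17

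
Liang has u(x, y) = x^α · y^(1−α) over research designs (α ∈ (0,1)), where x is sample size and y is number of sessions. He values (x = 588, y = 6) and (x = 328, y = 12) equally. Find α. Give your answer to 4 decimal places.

Set the two utilities equal: 588^α·6^(1−α) = 328^α·12^(1−α).
(588/328)^α = (12/6)^(1−α); take logs: α·ln(588/328) = (1−α)·ln(12/6), i.e. α·0.5837133 = (1−α)·0.6931472.
With A = 0.5837133 and B = 0.6931472: α·A = (1−α)·B, so α = B/(A+B) = 0.6931472/1.2768605 ≈ 0.5429.

α ≈ 0.5429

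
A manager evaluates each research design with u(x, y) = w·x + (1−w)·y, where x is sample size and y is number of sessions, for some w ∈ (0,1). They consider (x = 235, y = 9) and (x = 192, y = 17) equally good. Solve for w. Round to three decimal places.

w = 0.157

Indifference: w·235 + (1−w)·9 = w·192 + (1−w)·17.
w·(235−192) = (1−w)·(17−9), i.e. w·43 = (1−w)·8.
Hence w = 8/(43+8) = 8/51 = 0.157.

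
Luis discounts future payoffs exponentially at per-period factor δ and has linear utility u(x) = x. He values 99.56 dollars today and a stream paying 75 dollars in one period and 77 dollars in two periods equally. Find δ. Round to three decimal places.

δ ≈ 0.750

The stream is worth 75δ + 77δ² today, so 75δ + 77δ² = 99.56.
That is, 77δ² + 75δ − 99.56 = 0, a quadratic in δ.
The positive root is δ = [−75 + √(75² + 4·77·99.56)] / (2·77) = (−75 + 190.498)/154 ≈ 0.750.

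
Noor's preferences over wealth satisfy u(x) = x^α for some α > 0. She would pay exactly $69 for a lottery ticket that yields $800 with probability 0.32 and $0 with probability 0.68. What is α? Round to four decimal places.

EU(lottery) = 0.32·800^α + 0.68·0 = 0.32·800^α.
Equating: 69^α = 0.32·800^α, i.e. 0.0862^α = 0.32.
Taking logs: α·ln(69/800) = ln(0.32), so α = -1.1394343 / -2.4505052 ≈ 0.4650.

α ≈ 0.4650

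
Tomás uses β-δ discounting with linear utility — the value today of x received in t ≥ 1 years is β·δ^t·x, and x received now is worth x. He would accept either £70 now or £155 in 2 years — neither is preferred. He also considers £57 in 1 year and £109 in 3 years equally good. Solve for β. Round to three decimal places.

β ≈ 0.864

The second indifference involves only future payoffs, so β cancels: β·δ^1·57 = β·δ^3·109, giving δ^2 = 57/109 = 0.52294, so δ = 0.72314.
Now use the now-vs-future pair: 70 = β·δ^2·155 gives β = 70/(0.52294·155) ≈ 0.864.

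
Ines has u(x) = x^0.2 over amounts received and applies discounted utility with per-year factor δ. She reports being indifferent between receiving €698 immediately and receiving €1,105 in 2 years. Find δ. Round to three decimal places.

The payoff in 2 years is discounted by δ^2, so u(698) = δ^2·u(1105) and δ^2 = u(698)/u(1105).
Since u(x) = x^0.2, δ^2 = (698/1105)^0.2 = 0.63167^0.2 = 0.91222.
Taking the square root: δ = 0.91222^(1/2) ≈ 0.955.

δ ≈ 0.955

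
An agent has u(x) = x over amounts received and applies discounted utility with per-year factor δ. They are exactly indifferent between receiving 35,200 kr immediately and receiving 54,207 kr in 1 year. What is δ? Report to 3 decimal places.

Indifference means u(35200) = δ · u(54207), so δ = u(35200)/u(54207).
With u(x) = x: δ = 35200/54207 = 0.64936.

δ ≈ 0.649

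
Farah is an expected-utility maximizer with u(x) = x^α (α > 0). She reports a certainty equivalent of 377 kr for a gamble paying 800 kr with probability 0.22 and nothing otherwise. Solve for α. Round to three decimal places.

The lottery's expected utility is 0.22·u(800) + 0.78·u(0) = 0.22·800^α (since u(0) = 0 for α > 0).
Setting u(377) equal to that: 377^α = 0.22·800^α ⇒ (377/800)^α = 0.22.
α = ln(0.22) / ln(377/800) = -1.514128/-0.752367 ≈ 2.012.

α ≈ 2.012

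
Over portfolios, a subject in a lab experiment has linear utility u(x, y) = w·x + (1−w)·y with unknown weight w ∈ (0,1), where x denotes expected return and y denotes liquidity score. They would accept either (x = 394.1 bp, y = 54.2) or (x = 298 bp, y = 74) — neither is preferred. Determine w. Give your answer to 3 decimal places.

u(394.1,54.2) = u(298,74) means w·394.1 + (1−w)·54.2 = w·298 + (1−w)·74.
Collecting terms: w·96.1 = (1−w)·19.8.
Hence w = 19.8/(96.1+19.8) = 19.8/115.9 = 0.171.

w = 0.171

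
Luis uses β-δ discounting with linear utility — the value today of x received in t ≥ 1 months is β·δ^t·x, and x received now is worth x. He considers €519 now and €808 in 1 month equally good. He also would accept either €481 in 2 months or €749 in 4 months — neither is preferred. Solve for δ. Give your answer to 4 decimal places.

δ ≈ 0.8014

From the later pair, β·δ^2·481 = β·δ^4·749; dividing through, δ^2 = 481/749 = 0.64219, so δ = 0.80137.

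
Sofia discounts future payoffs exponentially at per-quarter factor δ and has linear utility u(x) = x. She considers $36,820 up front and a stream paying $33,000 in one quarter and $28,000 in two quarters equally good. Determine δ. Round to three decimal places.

The stream is worth 33000δ + 28000δ² today, so 33000δ + 28000δ² = 36820.
That is, 28000δ² + 33000δ − 36820 = 0, a quadratic in δ.
δ = (−33000 + √(33000² + 4·28000·36820)) / (2·28000) = (−33000 + √5212840000.00) / 56000 ≈ 0.700.

δ ≈ 0.700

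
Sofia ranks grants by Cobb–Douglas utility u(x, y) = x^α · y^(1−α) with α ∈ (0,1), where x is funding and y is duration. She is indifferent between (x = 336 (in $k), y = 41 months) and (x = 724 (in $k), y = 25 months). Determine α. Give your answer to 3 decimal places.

α ≈ 0.392

Indifference: 336^α · 41^(1−α) = 724^α · 25^(1−α).
Taking logs: α·ln 336 + (1−α)·ln 41 = α·ln 724 + (1−α)·ln 25, i.e. α·-0.767680 = (1−α)·-0.494696.
With A = -0.767680 and B = -0.494696: α·A = (1−α)·B, so α = B/(A+B) = -0.494696/-1.262376 ≈ 0.392.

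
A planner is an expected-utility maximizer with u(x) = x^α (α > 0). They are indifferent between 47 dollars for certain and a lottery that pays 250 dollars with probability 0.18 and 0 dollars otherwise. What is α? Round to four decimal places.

α ≈ 1.0260

EU(lottery) = 0.18·250^α + 0.82·0 = 0.18·250^α.
Setting u(47) equal to that: 47^α = 0.18·250^α ⇒ (47/250)^α = 0.18.
α = ln(0.18) / ln(47/250) = -1.7147984/-1.6713133 ≈ 1.0260.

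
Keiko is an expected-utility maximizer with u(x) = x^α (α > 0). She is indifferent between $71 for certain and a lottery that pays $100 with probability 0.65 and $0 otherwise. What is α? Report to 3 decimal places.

EU(lottery) = 0.65·100^α + 0.35·0 = 0.65·100^α.
Equating: 71^α = 0.65·100^α, i.e. 0.7100^α = 0.65.
α = ln(0.65) / ln(71/100) = -0.430783/-0.342490 ≈ 1.258.

α ≈ 1.258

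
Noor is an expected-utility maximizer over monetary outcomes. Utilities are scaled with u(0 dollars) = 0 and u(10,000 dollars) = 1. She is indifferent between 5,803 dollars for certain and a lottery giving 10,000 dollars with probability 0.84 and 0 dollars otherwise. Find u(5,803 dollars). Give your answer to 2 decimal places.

By the standard-gamble method, u(5,803 dollars) is just the indifference probability on the best outcome: 0.84.

0.84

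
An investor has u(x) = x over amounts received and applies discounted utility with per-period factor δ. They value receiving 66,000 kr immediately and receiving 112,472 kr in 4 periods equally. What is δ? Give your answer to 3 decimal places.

Equating discounted utilities: u(66000) = δ^4·u(112472) ⇒ δ^4 = u(66000)/u(112472).
With u(x) = x: δ^4 = 66000/112472 = 0.58681.
Taking the 4th root: δ = 0.58681^(1/4) ≈ 0.875.

δ ≈ 0.875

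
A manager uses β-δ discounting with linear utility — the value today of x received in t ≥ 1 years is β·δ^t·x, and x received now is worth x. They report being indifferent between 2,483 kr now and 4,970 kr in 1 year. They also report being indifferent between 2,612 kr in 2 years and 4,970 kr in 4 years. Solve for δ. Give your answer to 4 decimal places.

δ ≈ 0.7250

From the later pair, β·δ^2·2612 = β·δ^4·4970; dividing through, δ^2 = 2612/4970 = 0.52555, so δ = 0.72495.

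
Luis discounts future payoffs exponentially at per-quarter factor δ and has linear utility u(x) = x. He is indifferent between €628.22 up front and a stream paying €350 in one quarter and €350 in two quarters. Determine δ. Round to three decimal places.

δ ≈ 0.930

Present value of the stream is 350·δ + 350·δ². Indifference gives 350δ + 350δ² = 628.22.
So 350δ² + 350δ − 628.22 = 0.
The positive root is δ = [−350 + √(350² + 4·350·628.22)] / (2·350) = (−350 + 1001.003)/700 ≈ 0.930.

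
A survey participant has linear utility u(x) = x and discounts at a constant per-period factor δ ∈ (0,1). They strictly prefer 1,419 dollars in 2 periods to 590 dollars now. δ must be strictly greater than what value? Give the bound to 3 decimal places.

Comparing present values: 590 < δ^2·1419.
So δ^2 > 590/1419 = 0.41579; taking the square root of both positive sides preserves the inequality.
δ > 0.41579^(1/2) = 0.645.

δ > 0.645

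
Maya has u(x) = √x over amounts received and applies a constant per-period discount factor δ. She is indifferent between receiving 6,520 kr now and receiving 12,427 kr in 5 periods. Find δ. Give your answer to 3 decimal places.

Indifference means u(6520) = δ^5 · u(12427), so δ^5 = u(6520)/u(12427).
With u(x) = √x: δ^5 = √6520/√12427 = √(6520/12427) = 0.72434.
Taking the 5th root: δ = 0.72434^(1/5) ≈ 0.938.

δ ≈ 0.938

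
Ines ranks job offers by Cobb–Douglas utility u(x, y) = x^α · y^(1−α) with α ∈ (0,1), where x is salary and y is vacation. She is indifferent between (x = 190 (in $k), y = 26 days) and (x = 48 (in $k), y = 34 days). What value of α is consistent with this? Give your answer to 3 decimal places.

Set the two utilities equal: 190^α·26^(1−α) = 48^α·34^(1−α).
(190/48)^α = (34/26)^(1−α); take logs: α·ln(190/48) = (1−α)·ln(34/26), i.e. α·1.375823 = (1−α)·0.268264.
Thus α·(1.644087) = 0.268264, so α = 0.268264/1.644087 ≈ 0.163.

α ≈ 0.163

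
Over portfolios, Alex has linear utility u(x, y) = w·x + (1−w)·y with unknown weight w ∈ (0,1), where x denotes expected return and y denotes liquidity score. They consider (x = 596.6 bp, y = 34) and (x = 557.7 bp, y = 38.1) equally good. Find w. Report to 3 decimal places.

w = 0.095

u(596.6,34) = u(557.7,38.1) means w·596.6 + (1−w)·34 = w·557.7 + (1−w)·38.1.
w·(596.6−557.7) = (1−w)·(38.1−34), i.e. w·38.9 = (1−w)·4.1.
So w/(1−w) = 4.1/38.9 = 0.1054, giving w = 4.1/(38.9+4.1) = 0.095.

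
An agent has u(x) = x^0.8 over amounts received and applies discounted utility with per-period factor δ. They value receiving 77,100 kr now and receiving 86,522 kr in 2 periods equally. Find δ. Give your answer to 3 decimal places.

Indifference means u(77100) = δ^2 · u(86522), so δ^2 = u(77100)/u(86522).
With u(x) = x^0.8: δ^2 = 77100^0.8/86522^0.8 = (77100/86522)^0.8 = 0.91189.
Taking the square root: δ = 0.91189^(1/2) ≈ 0.955.

δ ≈ 0.955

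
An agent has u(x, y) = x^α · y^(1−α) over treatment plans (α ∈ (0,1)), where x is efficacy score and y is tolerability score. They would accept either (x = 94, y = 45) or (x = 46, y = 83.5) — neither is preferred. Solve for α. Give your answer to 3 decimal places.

α ≈ 0.464

Indifference: 94^α · 45^(1−α) = 46^α · 83.5^(1−α).
Taking logs: α·ln 94 + (1−α)·ln 45 = α·ln 46 + (1−α)·ln 83.5, i.e. α·0.714653 = (1−α)·0.618184.
With A = 0.714653 and B = 0.618184: α·A = (1−α)·B, so α = B/(A+B) = 0.618184/1.332837 ≈ 0.464.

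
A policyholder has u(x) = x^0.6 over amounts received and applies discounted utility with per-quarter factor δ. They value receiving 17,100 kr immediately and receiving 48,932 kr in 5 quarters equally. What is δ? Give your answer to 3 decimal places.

Equating discounted utilities: u(17100) = δ^5·u(48932) ⇒ δ^5 = u(17100)/u(48932).
With u(x) = x^0.6: δ^5 = 17100^0.6/48932^0.6 = (17100/48932)^0.6 = 0.53216.
So δ = 0.53216^(1/5) ≈ 0.881.

δ ≈ 0.881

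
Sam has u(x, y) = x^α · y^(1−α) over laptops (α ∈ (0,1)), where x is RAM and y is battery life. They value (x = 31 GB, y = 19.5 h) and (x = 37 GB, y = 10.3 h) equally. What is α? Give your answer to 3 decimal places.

Set the two utilities equal: 31^α·19.5^(1−α) = 37^α·10.3^(1−α).
Rearrange to (31/37)^α = (10.3/19.5)^(1−α) and take logs: α·-0.176931 = (1−α)·-0.638271.
So α/(1−α) = (-0.638271)/(-0.176931) = 3.607457, and α = 3.607457/4.607457 ≈ 0.783.

α ≈ 0.783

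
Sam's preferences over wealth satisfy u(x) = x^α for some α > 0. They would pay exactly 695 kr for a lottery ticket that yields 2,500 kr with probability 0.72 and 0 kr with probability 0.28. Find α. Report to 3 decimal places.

α ≈ 0.257

The lottery's expected utility is 0.72·u(2500) + 0.28·u(0) = 0.72·2500^α (since u(0) = 0 for α > 0).
Equating: 695^α = 0.72·2500^α, i.e. 0.2780^α = 0.72.
Taking logs: α·ln(695/2500) = ln(0.72), so α = -0.328504 / -1.280134 ≈ 0.257.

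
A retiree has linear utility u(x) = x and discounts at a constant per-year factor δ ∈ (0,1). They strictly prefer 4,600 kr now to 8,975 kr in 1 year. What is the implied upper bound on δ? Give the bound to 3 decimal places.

The preference means 4600 > δ·8975.
Dividing through by 8975 gives δ < 0.51253.

δ < 0.513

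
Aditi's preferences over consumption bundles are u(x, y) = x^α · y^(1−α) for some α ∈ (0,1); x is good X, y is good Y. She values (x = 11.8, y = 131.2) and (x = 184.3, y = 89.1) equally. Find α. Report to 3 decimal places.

Set the two utilities equal: 11.8^α·131.2^(1−α) = 184.3^α·89.1^(1−α).
Rearrange to (11.8/184.3)^α = (89.1/131.2)^(1−α) and take logs: α·-2.748465 = (1−α)·-0.386964.
With A = -2.748465 and B = -0.386964: α·A = (1−α)·B, so α = B/(A+B) = -0.386964/-3.135429 ≈ 0.123.

α ≈ 0.123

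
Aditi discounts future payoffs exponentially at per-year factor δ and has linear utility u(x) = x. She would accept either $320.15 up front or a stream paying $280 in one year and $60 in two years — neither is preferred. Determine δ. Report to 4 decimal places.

δ ≈ 0.9500

The stream is worth 280δ + 60δ² today, so 280δ + 60δ² = 320.15.
That is, 60δ² + 280δ − 320.15 = 0, a quadratic in δ.
δ = (−280 + √(280² + 4·60·320.15)) / (2·60) = (−280 + √155236.00) / 120 ≈ 0.9500.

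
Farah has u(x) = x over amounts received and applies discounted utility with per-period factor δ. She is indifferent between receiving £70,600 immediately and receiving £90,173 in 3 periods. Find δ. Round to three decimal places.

δ ≈ 0.922

Indifference means u(70600) = δ^3 · u(90173), so δ^3 = u(70600)/u(90173).
With u(x) = x: δ^3 = 70600/90173 = 0.78294.
Taking the cube root: δ = 0.78294^(1/3) ≈ 0.922.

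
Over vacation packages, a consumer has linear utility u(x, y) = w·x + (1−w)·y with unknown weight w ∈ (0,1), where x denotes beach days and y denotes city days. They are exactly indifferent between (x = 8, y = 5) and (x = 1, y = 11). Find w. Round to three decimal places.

w = 0.462

Equating utilities: w·8 + (1−w)·5 = w·1 + (1−w)·11.
Collecting terms: w·7 = (1−w)·6.
Hence w = 6/(7+6) = 6/13 = 0.462.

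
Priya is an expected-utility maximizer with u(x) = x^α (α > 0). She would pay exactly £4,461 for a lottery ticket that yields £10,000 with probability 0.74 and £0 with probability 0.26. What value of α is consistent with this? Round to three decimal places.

The lottery's expected utility is 0.74·u(10000) + 0.26·u(0) = 0.74·10000^α (since u(0) = 0 for α > 0).
Equating: 4461^α = 0.74·10000^α, i.e. 0.4461^α = 0.74.
Taking logs: α·ln(4461/10000) = ln(0.74), so α = -0.301105 / -0.807212 ≈ 0.373.

α ≈ 0.373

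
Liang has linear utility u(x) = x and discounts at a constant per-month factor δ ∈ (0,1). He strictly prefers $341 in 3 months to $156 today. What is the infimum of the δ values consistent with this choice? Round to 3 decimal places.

Comparing present values: 156 < δ^3·341.
Dividing by 341: δ^3 > 0.45748. Both sides are positive, so the cube root keeps the direction.
δ > (156/341)^(1/3) ≈ 0.771.

δ > 0.771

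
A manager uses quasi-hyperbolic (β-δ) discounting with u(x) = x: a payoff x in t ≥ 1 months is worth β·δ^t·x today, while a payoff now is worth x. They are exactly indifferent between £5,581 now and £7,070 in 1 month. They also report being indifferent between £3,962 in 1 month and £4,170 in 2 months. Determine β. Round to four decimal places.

From the later pair, β·δ^1·3962 = β·δ^2·4170; dividing through, δ = 3962/4170 = 0.95012.
The first indifference: 5581 = β·δ·7070, so β = 5581/(δ·7070) = 5581/(0.95012·7070) ≈ 0.8308.

β ≈ 0.8308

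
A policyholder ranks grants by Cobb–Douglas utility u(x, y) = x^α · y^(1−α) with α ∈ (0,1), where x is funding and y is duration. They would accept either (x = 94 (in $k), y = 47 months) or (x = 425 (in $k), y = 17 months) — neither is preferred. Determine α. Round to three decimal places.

Set the two utilities equal: 94^α·47^(1−α) = 425^α·17^(1−α).
(94/425)^α = (17/47)^(1−α); take logs: α·ln(94/425) = (1−α)·ln(17/47), i.e. α·-1.508794 = (1−α)·-1.016934.
So α/(1−α) = (-1.016934)/(-1.508794) = 0.674005, and α = 0.674005/1.674005 ≈ 0.403.

α ≈ 0.403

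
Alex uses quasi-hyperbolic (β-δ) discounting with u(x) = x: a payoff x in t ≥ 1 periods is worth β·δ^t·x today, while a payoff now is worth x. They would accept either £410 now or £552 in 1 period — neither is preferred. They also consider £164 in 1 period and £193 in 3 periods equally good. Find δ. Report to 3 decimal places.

The second indifference involves only future payoffs, so β cancels: β·δ^1·164 = β·δ^3·193, giving δ^2 = 164/193 = 0.84974, so δ = 0.92181.

δ ≈ 0.922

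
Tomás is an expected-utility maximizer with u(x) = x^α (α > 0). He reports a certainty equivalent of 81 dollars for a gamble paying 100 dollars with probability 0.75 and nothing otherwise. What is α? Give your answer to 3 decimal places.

α ≈ 1.365

Since u(0) = 0, the lottery's EU is 0.75·100^α.
Equating: 81^α = 0.75·100^α, i.e. 0.8100^α = 0.75.
Take logs: α = ln 0.75 / ln(81/100) ≈ 1.36523.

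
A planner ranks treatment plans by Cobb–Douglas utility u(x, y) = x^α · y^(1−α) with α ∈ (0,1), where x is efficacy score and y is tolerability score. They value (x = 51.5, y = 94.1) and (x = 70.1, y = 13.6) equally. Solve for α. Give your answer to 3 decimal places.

α ≈ 0.863

The Cobb–Douglas utilities coincide, so 51.5^α·94.1^(1−α) = 70.1^α·13.6^(1−α).
Taking logs: α·ln 51.5 + (1−α)·ln 94.1 = α·ln 70.1 + (1−α)·ln 13.6, i.e. α·-0.308341 = (1−α)·-1.934288.
With A = -0.308341 and B = -1.934288: α·A = (1−α)·B, so α = B/(A+B) = -1.934288/-2.242629 ≈ 0.863.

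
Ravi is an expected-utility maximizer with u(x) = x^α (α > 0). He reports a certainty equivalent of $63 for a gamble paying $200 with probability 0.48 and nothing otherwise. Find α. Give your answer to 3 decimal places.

α ≈ 0.635

The lottery's expected utility is 0.48·u(200) + 0.52·u(0) = 0.48·200^α (since u(0) = 0 for α > 0).
Indifference: 63^α = 0.48·200^α, so (63/200)^α = 0.48.
α = ln(0.48) / ln(63/200) = -0.733969/-1.155183 ≈ 0.635.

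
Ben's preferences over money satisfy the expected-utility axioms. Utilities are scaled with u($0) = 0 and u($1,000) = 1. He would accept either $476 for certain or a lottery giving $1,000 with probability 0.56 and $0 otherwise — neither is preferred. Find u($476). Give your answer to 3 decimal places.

The indifference gives u($476) = 0.56·u($1,000) + 0.44·u($0) = 0.56·1 + 0.44·0 = 0.56.

0.560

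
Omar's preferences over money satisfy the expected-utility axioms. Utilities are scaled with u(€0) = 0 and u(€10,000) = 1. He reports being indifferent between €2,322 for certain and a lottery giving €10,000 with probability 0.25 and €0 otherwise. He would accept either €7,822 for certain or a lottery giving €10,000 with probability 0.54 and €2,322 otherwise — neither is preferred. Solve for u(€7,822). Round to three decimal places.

0.655

First, u(€2,322) = 0.25·u(€10,000) + 0.75·u(€0) = 0.25.
The second indifference gives u(€7,822) = 0.54·u(€10,000) + 0.46·u(€2,322) = 0.54·1.00 + 0.46·0.25 = 0.6550.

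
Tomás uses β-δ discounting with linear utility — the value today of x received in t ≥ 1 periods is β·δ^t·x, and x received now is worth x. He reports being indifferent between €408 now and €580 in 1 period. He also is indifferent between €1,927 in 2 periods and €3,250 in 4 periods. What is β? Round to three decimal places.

β ≈ 0.914

Both payoffs in the second observation are in the future, so β drops out: δ^2·1927 = δ^4·3250 ⇒ δ^2 = 1927/3250 = 0.59292, so δ = 0.77001.
Substituting δ into 408 = β·δ·580: β = 408/(446.609) ≈ 0.914.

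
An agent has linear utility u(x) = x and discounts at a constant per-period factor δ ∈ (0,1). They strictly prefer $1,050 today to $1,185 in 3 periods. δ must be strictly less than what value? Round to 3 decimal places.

δ < 0.960

The preference means 1050 > δ^3·1185.
Dividing by 1185: δ^3 < 0.88608. Both sides are positive, so the cube root keeps the direction.
δ < 0.88608^(1/3) = 0.960.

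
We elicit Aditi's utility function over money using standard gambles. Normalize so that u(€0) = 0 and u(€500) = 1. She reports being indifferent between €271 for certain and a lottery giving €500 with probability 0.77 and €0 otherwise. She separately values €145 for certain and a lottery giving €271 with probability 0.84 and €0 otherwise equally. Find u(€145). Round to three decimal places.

0.647

From the first indifference, u(€271) = 0.77·u(€500) + 0.23·u(€0) = 0.77·1 + 0.23·0 = 0.77.
Chaining: u(€145) = 0.84·0.77 + 0.16·0.00 = 0.6468.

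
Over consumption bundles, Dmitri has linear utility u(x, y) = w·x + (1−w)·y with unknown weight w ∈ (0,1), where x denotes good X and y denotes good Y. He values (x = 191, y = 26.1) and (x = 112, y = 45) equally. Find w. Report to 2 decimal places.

w = 0.19

u(191,26.1) = u(112,45) means w·191 + (1−w)·26.1 = w·112 + (1−w)·45.
w·(191−112) = (1−w)·(45−26.1), i.e. w·79 = (1−w)·18.9.
Hence w = 18.9/(79+18.9) = 18.9/97.9 = 0.19.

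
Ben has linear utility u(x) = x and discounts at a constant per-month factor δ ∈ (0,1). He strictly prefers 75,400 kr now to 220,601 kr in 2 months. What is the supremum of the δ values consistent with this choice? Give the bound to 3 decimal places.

δ < 0.585

The preference means 75400 > δ^2·220601.
Dividing by 220601: δ^2 < 0.34179. Both sides are positive, so the square root keeps the direction.
δ < (75400/220601)^(1/2) ≈ 0.585.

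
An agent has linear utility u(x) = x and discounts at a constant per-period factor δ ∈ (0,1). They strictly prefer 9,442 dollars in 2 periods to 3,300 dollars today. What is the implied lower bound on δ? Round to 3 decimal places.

δ > 0.591

Comparing present values: 3300 < δ^2·9442.
Hence δ^2 > 3300/9442 = 0.34950, and x ↦ x^(1/2) is increasing on (0,∞).
δ > (3300/9442)^(1/2) ≈ 0.591.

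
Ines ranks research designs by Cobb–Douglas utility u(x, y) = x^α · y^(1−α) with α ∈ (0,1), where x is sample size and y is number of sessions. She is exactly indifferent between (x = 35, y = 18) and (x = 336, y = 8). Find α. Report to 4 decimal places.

α ≈ 0.2639

Indifference: 35^α · 18^(1−α) = 336^α · 8^(1−α).
(35/336)^α = (8/18)^(1−α); take logs: α·ln(35/336) = (1−α)·ln(8/18), i.e. α·-2.2617631 = (1−α)·-0.8109302.
Thus α·(-3.0726933) = -0.8109302, so α = -0.8109302/-3.0726933 ≈ 0.2639.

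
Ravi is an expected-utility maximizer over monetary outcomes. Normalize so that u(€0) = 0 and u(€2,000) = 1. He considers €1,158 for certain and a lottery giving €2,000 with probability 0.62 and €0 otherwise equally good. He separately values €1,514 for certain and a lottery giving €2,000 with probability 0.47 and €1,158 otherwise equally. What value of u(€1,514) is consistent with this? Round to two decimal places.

0.80

The first gamble pins u(€1,158): it must equal 0.62·1 + 0.38·0 = 0.62.
The second indifference gives u(€1,514) = 0.47·u(€2,000) + 0.53·u(€1,158) = 0.47·1.00 + 0.53·0.62 = 0.7986.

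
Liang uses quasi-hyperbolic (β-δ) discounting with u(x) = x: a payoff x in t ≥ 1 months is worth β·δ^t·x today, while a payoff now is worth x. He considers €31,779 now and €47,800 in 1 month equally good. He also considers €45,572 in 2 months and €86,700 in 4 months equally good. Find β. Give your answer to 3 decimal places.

β ≈ 0.917

Both payoffs in the second observation are in the future, so β drops out: δ^2·45572 = δ^4·86700 ⇒ δ^2 = 45572/86700 = 0.52563, so δ = 0.72500.
The first indifference: 31779 = β·δ·47800, so β = 31779/(δ·47800) = 31779/(0.72500·47800) ≈ 0.917.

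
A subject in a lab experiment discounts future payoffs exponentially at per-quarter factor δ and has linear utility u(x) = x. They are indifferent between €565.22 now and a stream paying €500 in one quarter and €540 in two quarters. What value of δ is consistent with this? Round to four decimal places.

δ ≈ 0.6600

The stream is worth 500δ + 540δ² today, so 500δ + 540δ² = 565.22.
That is, 540δ² + 500δ − 565.22 = 0, a quadratic in δ.
δ = (−500 + √(500² + 4·540·565.22)) / (2·540) = (−500 + √1470875.20) / 1080 ≈ 0.6600.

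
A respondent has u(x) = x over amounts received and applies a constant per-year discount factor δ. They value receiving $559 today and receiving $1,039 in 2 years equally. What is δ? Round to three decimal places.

Equating discounted utilities: u(559) = δ^2·u(1039) ⇒ δ^2 = u(559)/u(1039).
With u(x) = x: δ^2 = 559/1039 = 0.53802.
Hence δ = (0.53802)^(1/2) = 0.73350.

δ ≈ 0.733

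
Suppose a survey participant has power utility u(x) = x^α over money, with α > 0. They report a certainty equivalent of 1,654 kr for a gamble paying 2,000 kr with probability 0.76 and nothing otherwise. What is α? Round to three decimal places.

α ≈ 1.445

The lottery's expected utility is 0.76·u(2000) + 0.24·u(0) = 0.76·2000^α (since u(0) = 0 for α > 0).
Indifference: 1654^α = 0.76·2000^α, so (1654/2000)^α = 0.76.
α = ln(0.76) / ln(1654/2000) = -0.274437/-0.189951 ≈ 1.445.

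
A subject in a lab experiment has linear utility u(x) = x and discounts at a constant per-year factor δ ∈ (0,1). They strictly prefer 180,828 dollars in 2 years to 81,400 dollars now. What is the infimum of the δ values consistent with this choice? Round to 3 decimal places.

δ > 0.671

Under u(x) = x this choice says 81400 < δ^2·180828.
So δ^2 > 81400/180828 = 0.45015; taking the square root of both positive sides preserves the inequality.
δ > 0.45015^(1/2) = 0.671.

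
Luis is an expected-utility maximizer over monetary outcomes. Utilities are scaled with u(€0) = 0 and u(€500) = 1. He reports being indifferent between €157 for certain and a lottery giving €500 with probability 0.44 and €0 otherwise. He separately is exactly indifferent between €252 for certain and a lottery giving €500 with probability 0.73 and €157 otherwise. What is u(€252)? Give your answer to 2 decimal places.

0.85

The first gamble pins u(€157): it must equal 0.44·1 + 0.56·0 = 0.44.
The second indifference gives u(€252) = 0.73·u(€500) + 0.27·u(€157) = 0.73·1.00 + 0.27·0.44 = 0.8488.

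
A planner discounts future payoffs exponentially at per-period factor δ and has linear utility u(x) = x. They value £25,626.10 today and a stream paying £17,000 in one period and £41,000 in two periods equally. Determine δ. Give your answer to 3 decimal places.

δ ≈ 0.610

Equating present values: 25626.10 = 17000δ + 41000δ².
Rearranged: 41000δ² + 17000δ − 25626.10 = 0.
δ = (−17000 + √(17000² + 4·41000·25626.10)) / (2·41000) = (−17000 + √4491680400.00) / 82000 ≈ 0.610.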